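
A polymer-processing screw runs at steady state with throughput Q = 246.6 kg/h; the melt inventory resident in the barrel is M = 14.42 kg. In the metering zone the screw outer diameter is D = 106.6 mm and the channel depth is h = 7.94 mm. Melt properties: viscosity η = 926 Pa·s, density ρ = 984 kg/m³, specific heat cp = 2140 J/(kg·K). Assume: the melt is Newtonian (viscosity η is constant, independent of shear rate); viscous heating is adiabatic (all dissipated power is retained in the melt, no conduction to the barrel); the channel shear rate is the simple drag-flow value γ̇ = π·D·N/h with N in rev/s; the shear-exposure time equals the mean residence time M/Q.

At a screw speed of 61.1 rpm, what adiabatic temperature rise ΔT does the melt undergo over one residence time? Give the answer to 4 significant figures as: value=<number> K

value=170.8 K

Q_s = Q / 3600 = 246.6 / 3600 = 0.0685 kg/s
t_res = M / Q_s = 14.42 / 0.0685 = 210.511 s
Convert to SI: D = 0.1066 m, h = 0.00794 m, N = 61.1/60 = 1.01833 rev/s
γ̇ = π·D·N / h = π · 0.1066 · 1.01833 / 0.00794 = 42.9513 s⁻¹
ΔT = η·γ̇²·t_res/(ρ·cp) = [926 × 42.9513² × 210.511] / [984 × 2140] = 170.777 K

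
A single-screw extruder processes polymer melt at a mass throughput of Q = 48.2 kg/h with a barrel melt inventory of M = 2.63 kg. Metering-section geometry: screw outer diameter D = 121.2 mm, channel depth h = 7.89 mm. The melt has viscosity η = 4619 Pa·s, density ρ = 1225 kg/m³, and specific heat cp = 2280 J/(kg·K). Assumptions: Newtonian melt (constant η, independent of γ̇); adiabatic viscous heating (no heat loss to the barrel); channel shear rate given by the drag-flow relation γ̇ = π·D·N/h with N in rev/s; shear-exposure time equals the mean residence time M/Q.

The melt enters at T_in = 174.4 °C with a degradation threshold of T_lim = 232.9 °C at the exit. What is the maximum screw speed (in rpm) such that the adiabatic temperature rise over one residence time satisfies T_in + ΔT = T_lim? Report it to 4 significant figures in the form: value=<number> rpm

Q_s = Q / 3600 = 48.2 / 3600 = 0.0133889 kg/s
Mean residence time: t_res = M/Q_s = 2.63 kg / 0.0133889 kg/s = 196.432 s
Convert to metres: D = 0.1212 m, h = 0.00789 m
ΔT_a = T_lim − T_in = 232.9 − 174.4 = 58.5 K
γ̇_max² = ΔT_a·ρ·cp/(η·t_res) = 58.5·1225·2280/(4619·196.432) = 180.081 s⁻²
γ̇_max = sqrt(180.081) = 13.4194 s⁻¹
Solve γ̇ = πDN/h for N: N_max = γ̇_max·h/(π·D) = 13.4194 × 0.00789 / (π × 0.1212) = 0.278073 rev/s = 16.6844 rpm

value=16.68 rpm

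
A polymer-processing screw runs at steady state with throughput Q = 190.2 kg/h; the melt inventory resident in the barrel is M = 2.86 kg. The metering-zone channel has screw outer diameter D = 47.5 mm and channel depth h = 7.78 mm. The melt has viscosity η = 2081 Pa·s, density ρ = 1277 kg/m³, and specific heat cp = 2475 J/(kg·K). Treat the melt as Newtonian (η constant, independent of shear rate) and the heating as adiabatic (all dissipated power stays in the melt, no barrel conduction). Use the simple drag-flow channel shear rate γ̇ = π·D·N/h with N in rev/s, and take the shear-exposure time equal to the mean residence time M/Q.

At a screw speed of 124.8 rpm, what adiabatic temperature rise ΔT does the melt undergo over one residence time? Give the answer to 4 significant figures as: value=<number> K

Q_s = Q / 3600 = 190.2 / 3600 = 0.0528333 kg/s
t_res = M / Q_s = 2.86 ÷ 0.0528333 = 54.1325 s
D = 47.5 mm = 0.0475 m;  h = 7.78 mm = 0.00778 m;  N = 124.8 rpm / 60 = 2.08 rev/s
Shear rate: γ̇ = πDN/h = π·0.0475·2.08/0.00778 = 39.8958 s⁻¹
ΔT = η·γ̇²·t_res/(ρ·cp) = [2081 × 39.8958² × 54.1325] / [1277 × 2475] = 56.7307 K

value=56.73 K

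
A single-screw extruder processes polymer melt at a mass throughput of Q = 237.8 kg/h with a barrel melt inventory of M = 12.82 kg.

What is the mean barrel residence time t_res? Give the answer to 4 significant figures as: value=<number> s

value=194.1 s

Convert throughput: Q = 237.8 kg/h = 237.8/3600 = 0.0660556 kg/s
t_res = M / Q_s = 12.82 ÷ 0.0660556 = 194.079 s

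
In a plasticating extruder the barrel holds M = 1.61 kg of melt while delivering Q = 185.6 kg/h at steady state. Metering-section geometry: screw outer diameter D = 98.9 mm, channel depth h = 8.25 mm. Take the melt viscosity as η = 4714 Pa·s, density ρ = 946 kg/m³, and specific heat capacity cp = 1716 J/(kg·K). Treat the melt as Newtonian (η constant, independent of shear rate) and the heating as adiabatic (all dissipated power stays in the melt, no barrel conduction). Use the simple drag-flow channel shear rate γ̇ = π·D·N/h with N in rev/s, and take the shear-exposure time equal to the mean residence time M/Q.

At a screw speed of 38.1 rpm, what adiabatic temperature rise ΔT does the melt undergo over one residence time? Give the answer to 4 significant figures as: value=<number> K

value=51.86 K

Q_s = Q / 3600 = 185.6 / 3600 = 0.0515556 kg/s
t_res = M / Q_s = 1.61 ÷ 0.0515556 = 31.2284 s
Convert to SI: D = 0.0989 m, h = 0.00825 m, N = 38.1/60 = 0.635 rev/s
γ̇ = π·D·N / h = π · 0.0989 · 0.635 / 0.00825 = 23.9148 s⁻¹
ΔT = η·γ̇²·t_res / (ρ·cp) = 4714 · (23.9148)² · 31.2284 / (946 · 1716) = 51.8637 K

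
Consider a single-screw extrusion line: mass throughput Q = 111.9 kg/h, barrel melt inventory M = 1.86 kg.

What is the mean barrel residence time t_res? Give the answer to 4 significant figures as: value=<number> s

Throughput in SI: Q_s = 111.9 kg/h ÷ 3600 s/h = 0.0310833 kg/s
Mean residence time: t_res = M/Q_s = 1.86 kg / 0.0310833 kg/s = 59.8391 s

value=59.84 s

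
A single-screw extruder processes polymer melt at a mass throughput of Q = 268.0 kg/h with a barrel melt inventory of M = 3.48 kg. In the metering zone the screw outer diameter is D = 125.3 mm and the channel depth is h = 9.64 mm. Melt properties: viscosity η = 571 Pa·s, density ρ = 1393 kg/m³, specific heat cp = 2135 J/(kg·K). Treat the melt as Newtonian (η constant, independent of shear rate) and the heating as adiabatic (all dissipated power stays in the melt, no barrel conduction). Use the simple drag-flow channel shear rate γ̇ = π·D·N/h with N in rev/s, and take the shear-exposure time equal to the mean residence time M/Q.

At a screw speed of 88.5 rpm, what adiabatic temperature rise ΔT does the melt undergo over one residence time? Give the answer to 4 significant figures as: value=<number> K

value=32.56 K

Convert throughput: Q = 268.0 kg/h = 268.0/3600 = 0.0744444 kg/s
Mean residence time: t_res = M/Q_s = 3.48 kg / 0.0744444 kg/s = 46.7463 s
D = 125.3 mm = 0.1253 m;  h = 9.64 mm = 0.00964 m;  N = 88.5 rpm / 60 = 1.475 rev/s
Shear rate: γ̇ = πDN/h = π·0.1253·1.475/0.00964 = 60.2304 s⁻¹
ΔT = η·γ̇²·t_res/(ρ·cp) = [571 × 60.2304² × 46.7463] / [1393 × 2135] = 32.5586 K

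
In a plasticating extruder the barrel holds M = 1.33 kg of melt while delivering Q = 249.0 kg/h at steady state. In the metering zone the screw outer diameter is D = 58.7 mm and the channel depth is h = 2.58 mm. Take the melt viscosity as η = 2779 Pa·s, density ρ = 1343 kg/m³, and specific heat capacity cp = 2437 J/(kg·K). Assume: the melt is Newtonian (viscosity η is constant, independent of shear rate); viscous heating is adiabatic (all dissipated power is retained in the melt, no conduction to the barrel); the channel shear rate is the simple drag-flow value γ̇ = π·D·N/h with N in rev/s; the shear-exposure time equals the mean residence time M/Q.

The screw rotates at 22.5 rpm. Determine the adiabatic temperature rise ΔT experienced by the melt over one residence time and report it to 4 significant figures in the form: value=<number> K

Convert throughput: Q = 249.0 kg/h = 249.0/3600 = 0.0691667 kg/s
t_res = M / Q_s = 1.33 / 0.0691667 = 19.2289 s
Convert to SI: D = 0.0587 m, h = 0.00258 m, N = 22.5/60 = 0.375 rev/s
γ̇ = π D N / h = (π)(0.0587)(0.375) / 0.00258 = 26.804 s⁻¹
ΔT = η·γ̇²·t_res / (ρ·cp) = 2779 · (26.804)² · 19.2289 / (1343 · 2437) = 11.7303 K

value=11.73 K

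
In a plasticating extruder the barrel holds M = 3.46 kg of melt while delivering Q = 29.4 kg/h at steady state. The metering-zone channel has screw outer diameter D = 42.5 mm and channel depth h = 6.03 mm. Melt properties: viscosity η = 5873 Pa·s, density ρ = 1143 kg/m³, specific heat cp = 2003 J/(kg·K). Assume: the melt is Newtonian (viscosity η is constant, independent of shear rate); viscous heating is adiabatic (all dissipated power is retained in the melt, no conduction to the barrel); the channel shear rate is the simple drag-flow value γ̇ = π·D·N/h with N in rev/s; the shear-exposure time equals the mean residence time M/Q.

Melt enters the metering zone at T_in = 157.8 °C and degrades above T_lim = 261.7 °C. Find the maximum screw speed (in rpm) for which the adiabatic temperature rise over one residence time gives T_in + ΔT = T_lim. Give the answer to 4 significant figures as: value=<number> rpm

Q_s = Q / 3600 = 29.4 / 3600 = 0.00816667 kg/s
t_res = M / Q_s = 3.46 / 0.00816667 = 423.673 s
Convert to metres: D = 0.0425 m, h = 0.00603 m
ΔT_a = T_lim − T_in = 261.7 − 157.8 = 103.9 K
Invert ΔT = ηγ̇²t_res/(ρcp) for γ̇: γ̇_max² = ΔT_a ρ cp / (η t_res) = 103.9·1143·2003 / (5873·423.673) = 95.5986 s⁻²
γ̇_max = sqrt(95.5986) = 9.77745 s⁻¹
N_max = γ̇_max·h / (π·D) = 9.77745 · 0.00603 / (π · 0.0425) = 0.441575 rev/s = 26.4945 rpm

value=26.49 rpm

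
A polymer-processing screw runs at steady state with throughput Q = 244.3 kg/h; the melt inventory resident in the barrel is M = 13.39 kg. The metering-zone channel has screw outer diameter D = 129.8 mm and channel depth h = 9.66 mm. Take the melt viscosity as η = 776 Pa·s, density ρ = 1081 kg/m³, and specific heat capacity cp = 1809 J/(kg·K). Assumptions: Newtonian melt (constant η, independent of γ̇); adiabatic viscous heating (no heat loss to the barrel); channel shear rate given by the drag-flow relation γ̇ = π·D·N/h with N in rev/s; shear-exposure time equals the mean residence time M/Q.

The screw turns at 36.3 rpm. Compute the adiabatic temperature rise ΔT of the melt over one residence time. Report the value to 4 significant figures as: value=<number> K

value=51.07 K

Convert throughput: Q = 244.3 kg/h = 244.3/3600 = 0.0678611 kg/s
Mean residence time: t_res = M/Q_s = 13.39 kg / 0.0678611 kg/s = 197.315 s
D = 129.8 mm = 0.1298 m;  h = 9.66 mm = 0.00966 m;  N = 36.3 rpm / 60 = 0.605 rev/s
Shear rate: γ̇ = πDN/h = π·0.1298·0.605/0.00966 = 25.5389 s⁻¹
Adiabatic rise: ΔT = η γ̇² t_res / (ρ cp) = 776·(25.5389)²·197.315 / (1081·1809) = 51.0696 K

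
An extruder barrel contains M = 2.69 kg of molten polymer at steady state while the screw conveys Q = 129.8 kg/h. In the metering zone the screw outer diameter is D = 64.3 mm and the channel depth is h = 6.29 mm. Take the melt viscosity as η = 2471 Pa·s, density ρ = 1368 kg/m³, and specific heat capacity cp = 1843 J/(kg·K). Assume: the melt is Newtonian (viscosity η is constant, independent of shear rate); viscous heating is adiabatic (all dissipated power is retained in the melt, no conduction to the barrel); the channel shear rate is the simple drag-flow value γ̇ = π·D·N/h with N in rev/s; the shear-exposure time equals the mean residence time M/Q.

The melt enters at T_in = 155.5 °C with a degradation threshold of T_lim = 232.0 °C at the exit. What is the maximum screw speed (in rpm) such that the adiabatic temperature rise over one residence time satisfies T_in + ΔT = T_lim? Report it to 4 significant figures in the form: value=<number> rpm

value=60.43 rpm

Throughput in SI: Q_s = 129.8 kg/h ÷ 3600 s/h = 0.0360556 kg/s
Mean residence time: t_res = M/Q_s = 2.69 kg / 0.0360556 kg/s = 74.6071 s
Convert to metres: D = 0.0643 m, h = 0.00629 m
ΔT_a = T_lim − T_in = 232.0 °C − 155.5 °C = 76.5 K
γ̇_max² = ΔT_a·ρ·cp/(η·t_res) = 76.5·1368·1843/(2471·74.6071) = 1046.21 s⁻²
γ̇_max = √1046.21 = 32.3452 s⁻¹
N_max = γ̇_max·h / (π·D) = 32.3452 · 0.00629 / (π · 0.0643) = 1.00716 rev/s = 60.4298 rpm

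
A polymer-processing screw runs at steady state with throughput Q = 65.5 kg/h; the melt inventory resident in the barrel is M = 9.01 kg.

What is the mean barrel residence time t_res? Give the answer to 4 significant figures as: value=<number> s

value=495.2 s

Convert throughput: Q = 65.5 kg/h = 65.5/3600 = 0.0181944 kg/s
t_res = M / Q_s = 9.01 / 0.0181944 = 495.206 s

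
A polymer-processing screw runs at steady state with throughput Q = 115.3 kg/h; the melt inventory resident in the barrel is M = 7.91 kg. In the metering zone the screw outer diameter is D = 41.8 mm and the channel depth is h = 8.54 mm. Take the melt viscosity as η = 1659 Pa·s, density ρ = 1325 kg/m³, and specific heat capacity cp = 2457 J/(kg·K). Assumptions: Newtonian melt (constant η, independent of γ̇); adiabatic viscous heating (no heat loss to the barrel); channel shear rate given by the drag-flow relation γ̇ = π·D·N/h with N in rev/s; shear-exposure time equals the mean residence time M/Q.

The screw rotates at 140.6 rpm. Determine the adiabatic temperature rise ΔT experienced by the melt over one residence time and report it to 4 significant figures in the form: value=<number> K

Throughput in SI: Q_s = 115.3 kg/h ÷ 3600 s/h = 0.0320278 kg/s
t_res = M / Q_s = 7.91 ÷ 0.0320278 = 246.973 s
Geometry in metres: D = 41.8 mm → 0.0418 m, h = 8.54 mm → 0.00854 m; screw speed N = 140.6 rpm = 2.34333 rev/s
γ̇ = π D N / h = (π)(0.0418)(2.34333) / 0.00854 = 36.0332 s⁻¹
Adiabatic rise: ΔT = η γ̇² t_res / (ρ cp) = 1659·(36.0332)²·246.973 / (1325·2457) = 163.41 K

value=163.4 K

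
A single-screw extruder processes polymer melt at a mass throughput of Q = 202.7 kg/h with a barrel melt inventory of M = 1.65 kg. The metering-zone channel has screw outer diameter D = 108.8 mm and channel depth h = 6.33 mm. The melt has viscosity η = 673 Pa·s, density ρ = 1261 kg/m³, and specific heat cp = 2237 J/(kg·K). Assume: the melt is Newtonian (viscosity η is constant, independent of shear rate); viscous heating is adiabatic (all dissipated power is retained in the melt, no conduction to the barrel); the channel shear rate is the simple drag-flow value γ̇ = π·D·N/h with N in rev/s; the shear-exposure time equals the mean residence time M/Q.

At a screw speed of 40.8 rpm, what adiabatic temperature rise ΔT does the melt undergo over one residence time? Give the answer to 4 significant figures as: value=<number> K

value=9.426 K

Q_s = Q / 3600 = 202.7 / 3600 = 0.0563056 kg/s
t_res = M / Q_s = 1.65 / 0.0563056 = 29.3044 s
D = 108.8 mm = 0.1088 m;  h = 6.33 mm = 0.00633 m;  N = 40.8 rpm / 60 = 0.68 rev/s
Shear rate: γ̇ = πDN/h = π·0.1088·0.68/0.00633 = 36.7184 s⁻¹
Adiabatic rise: ΔT = η γ̇² t_res / (ρ cp) = 673·(36.7184)²·29.3044 / (1261·2237) = 9.42616 K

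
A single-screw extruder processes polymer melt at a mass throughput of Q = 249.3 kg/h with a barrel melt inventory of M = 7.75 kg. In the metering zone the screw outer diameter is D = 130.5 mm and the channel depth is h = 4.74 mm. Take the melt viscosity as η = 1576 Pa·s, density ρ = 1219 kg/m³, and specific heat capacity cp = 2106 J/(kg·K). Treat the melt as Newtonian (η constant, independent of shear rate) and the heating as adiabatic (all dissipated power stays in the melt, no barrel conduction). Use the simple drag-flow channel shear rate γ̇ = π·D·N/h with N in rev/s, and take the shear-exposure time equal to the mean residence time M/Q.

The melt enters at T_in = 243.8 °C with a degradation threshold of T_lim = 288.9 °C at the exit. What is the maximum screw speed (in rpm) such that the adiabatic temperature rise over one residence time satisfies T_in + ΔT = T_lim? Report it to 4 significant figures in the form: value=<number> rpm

Q_s = Q / 3600 = 249.3 / 3600 = 0.06925 kg/s
t_res = M / Q_s = 7.75 ÷ 0.06925 = 111.913 s
Geometry in SI: D = 130.5 mm → 0.1305 m, h = 4.74 mm → 0.00474 m
ΔT_a = T_lim − T_in = 288.9 °C − 243.8 °C = 45.1 K
γ̇_max² = ΔT_a·ρ·cp/(η·t_res) = 45.1·1219·2106/(1576·111.913) = 656.448 s⁻²
γ̇_max = √656.448 = 25.6212 s⁻¹
N_max = γ̇_max·h / (π·D) = 25.6212 · 0.00474 / (π · 0.1305) = 0.296223 rev/s = 17.7734 rpm

value=17.77 rpm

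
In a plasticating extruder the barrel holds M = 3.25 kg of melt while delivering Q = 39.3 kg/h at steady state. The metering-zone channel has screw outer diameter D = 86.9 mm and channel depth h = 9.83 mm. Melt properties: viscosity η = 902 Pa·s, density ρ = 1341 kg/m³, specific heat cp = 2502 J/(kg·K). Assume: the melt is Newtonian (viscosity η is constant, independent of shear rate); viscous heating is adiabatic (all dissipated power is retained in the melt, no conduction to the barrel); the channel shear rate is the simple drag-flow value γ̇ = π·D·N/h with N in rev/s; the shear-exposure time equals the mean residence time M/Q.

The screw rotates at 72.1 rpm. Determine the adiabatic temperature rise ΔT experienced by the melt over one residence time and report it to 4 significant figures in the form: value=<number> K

Throughput in SI: Q_s = 39.3 kg/h ÷ 3600 s/h = 0.0109167 kg/s
Mean residence time: t_res = M/Q_s = 3.25 kg / 0.0109167 kg/s = 297.71 s
Geometry in metres: D = 86.9 mm → 0.0869 m, h = 9.83 mm → 0.00983 m; screw speed N = 72.1 rpm = 1.20167 rev/s
Shear rate: γ̇ = πDN/h = π·0.0869·1.20167/0.00983 = 33.3734 s⁻¹
Adiabatic rise: ΔT = η γ̇² t_res / (ρ cp) = 902·(33.3734)²·297.71 / (1341·2502) = 89.1423 K

value=89.14 K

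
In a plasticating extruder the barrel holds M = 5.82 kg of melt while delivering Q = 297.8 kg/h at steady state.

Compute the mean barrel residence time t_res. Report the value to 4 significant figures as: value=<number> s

Convert throughput: Q = 297.8 kg/h = 297.8/3600 = 0.0827222 kg/s
Mean residence time: t_res = M/Q_s = 5.82 kg / 0.0827222 kg/s = 70.3559 s

value=70.36 s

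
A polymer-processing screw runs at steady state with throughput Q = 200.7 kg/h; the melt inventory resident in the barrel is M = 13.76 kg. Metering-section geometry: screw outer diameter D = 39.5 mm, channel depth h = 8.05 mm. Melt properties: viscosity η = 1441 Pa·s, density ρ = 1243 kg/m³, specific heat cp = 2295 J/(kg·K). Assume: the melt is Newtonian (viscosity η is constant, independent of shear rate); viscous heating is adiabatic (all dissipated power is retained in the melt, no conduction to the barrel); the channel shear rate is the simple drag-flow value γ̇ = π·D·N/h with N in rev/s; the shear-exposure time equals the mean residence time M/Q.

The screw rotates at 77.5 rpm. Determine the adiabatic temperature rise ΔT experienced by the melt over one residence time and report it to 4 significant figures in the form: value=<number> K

value=49.43 K

Convert throughput: Q = 200.7 kg/h = 200.7/3600 = 0.05575 kg/s
t_res = M / Q_s = 13.76 ÷ 0.05575 = 246.816 s
Convert to SI: D = 0.0395 m, h = 0.00805 m, N = 77.5/60 = 1.29167 rev/s
γ̇ = π·D·N / h = π · 0.0395 · 1.29167 / 0.00805 = 19.9114 s⁻¹
ΔT = η·γ̇²·t_res / (ρ·cp) = 1441 · (19.9114)² · 246.816 / (1243 · 2295) = 49.4296 K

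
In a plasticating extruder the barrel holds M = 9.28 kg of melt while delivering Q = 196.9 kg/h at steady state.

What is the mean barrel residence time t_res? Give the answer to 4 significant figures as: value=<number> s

Convert throughput: Q = 196.9 kg/h = 196.9/3600 = 0.0546944 kg/s
t_res = M / Q_s = 9.28 ÷ 0.0546944 = 169.67 s

value=169.7 s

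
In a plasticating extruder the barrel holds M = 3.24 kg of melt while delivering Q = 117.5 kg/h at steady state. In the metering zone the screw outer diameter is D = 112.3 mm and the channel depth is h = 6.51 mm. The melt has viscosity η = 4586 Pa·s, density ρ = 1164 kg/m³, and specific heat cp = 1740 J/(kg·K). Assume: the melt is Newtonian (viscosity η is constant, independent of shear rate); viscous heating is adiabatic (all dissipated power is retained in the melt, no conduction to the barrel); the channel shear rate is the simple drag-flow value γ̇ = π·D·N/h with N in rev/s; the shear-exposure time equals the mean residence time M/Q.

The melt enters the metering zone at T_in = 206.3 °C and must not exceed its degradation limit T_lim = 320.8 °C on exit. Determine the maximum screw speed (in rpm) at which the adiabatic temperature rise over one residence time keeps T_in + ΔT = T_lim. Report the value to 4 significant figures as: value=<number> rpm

Convert throughput: Q = 117.5 kg/h = 117.5/3600 = 0.0326389 kg/s
t_res = M / Q_s = 3.24 ÷ 0.0326389 = 99.2681 s
D = 112.3 mm = 0.1123 m;  h = 6.51 mm = 0.00651 m
Allowable rise: ΔT_a = T_lim − T_in = 320.8 − 206.3 = 114.5 K
γ̇_max² = ΔT_a·ρ·cp / (η·t_res) = [114.5 × 1164 × 1740] / [4586 × 99.2681] = 509.406 s⁻²
Take the square root: γ̇_max = √(509.406) = 22.57 s⁻¹
N_max = γ̇_max h / (πD) = 22.57·0.00651/(π·0.1123) = 0.41647 rev/s → ×60 = 24.9882 rpm

value=24.99 rpm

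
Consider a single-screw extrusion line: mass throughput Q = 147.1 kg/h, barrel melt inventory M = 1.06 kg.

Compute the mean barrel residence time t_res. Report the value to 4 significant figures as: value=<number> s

value=25.94 s

Convert throughput: Q = 147.1 kg/h = 147.1/3600 = 0.0408611 kg/s
Mean residence time: t_res = M/Q_s = 1.06 kg / 0.0408611 kg/s = 25.9415 s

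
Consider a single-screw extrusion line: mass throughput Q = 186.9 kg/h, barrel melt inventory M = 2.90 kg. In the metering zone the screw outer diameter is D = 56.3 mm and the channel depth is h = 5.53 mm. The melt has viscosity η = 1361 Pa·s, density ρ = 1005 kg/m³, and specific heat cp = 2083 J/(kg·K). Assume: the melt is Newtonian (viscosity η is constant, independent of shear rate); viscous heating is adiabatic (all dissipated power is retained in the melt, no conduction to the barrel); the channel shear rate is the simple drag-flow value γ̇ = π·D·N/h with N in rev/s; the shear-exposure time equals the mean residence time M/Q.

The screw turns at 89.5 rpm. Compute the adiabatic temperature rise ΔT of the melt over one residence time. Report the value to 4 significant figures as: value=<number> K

Q_s = Q / 3600 = 186.9 / 3600 = 0.0519167 kg/s
t_res = M / Q_s = 2.90 / 0.0519167 = 55.8587 s
D = 56.3 mm = 0.0563 m;  h = 5.53 mm = 0.00553 m;  N = 89.5 rpm / 60 = 1.49167 rev/s
γ̇ = π D N / h = (π)(0.0563)(1.49167) / 0.00553 = 47.7095 s⁻¹
ΔT = η·γ̇²·t_res/(ρ·cp) = [1361 × 47.7095² × 55.8587] / [1005 × 2083] = 82.6616 K

value=82.66 K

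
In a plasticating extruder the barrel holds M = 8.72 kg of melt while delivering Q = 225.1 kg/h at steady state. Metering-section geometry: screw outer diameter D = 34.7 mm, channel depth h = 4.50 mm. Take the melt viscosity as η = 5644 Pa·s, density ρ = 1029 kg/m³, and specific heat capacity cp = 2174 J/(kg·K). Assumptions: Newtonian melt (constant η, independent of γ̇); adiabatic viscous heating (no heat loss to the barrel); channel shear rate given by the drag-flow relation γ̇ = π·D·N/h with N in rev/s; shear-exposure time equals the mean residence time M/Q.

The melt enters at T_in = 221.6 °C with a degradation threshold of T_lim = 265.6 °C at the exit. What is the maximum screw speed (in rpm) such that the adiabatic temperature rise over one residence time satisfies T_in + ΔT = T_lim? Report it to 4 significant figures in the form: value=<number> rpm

value=27.70 rpm

Throughput in SI: Q_s = 225.1 kg/h ÷ 3600 s/h = 0.0625278 kg/s
t_res = M / Q_s = 8.72 ÷ 0.0625278 = 139.458 s
D = 34.7 mm = 0.0347 m;  h = 4.50 mm = 0.0045 m
ΔT_a = T_lim − T_in = 265.6 °C − 221.6 °C = 44 K
γ̇_max² = ΔT_a·ρ·cp / (η·t_res) = [44 × 1029 × 2174] / [5644 × 139.458] = 125.054 s⁻²
Take the square root: γ̇_max = √(125.054) = 11.1827 s⁻¹
N_max = γ̇_max h / (πD) = 11.1827·0.0045/(π·0.0347) = 0.461617 rev/s → ×60 = 27.697 rpm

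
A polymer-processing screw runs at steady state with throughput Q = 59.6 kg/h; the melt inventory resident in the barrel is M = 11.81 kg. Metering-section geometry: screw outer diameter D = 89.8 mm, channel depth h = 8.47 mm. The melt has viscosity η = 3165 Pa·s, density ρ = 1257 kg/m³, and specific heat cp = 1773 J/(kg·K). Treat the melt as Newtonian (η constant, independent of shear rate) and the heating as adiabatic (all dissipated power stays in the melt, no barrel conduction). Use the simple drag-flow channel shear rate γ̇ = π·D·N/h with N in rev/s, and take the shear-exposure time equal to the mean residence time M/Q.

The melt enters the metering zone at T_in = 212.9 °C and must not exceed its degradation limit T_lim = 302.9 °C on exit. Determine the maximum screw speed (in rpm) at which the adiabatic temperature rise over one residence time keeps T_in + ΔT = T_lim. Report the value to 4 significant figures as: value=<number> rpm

value=16.98 rpm

Q_s = Q / 3600 = 59.6 / 3600 = 0.0165556 kg/s
Mean residence time: t_res = M/Q_s = 11.81 kg / 0.0165556 kg/s = 713.356 s
Convert to metres: D = 0.0898 m, h = 0.00847 m
ΔT_a = T_lim − T_in = 302.9 °C − 212.9 °C = 90 K
γ̇_max² = ΔT_a·ρ·cp / (η·t_res) = [90 × 1257 × 1773] / [3165 × 713.356] = 88.8396 s⁻²
γ̇_max = sqrt(88.8396) = 9.42548 s⁻¹
N_max = γ̇_max h / (πD) = 9.42548·0.00847/(π·0.0898) = 0.282983 rev/s → ×60 = 16.979 rpm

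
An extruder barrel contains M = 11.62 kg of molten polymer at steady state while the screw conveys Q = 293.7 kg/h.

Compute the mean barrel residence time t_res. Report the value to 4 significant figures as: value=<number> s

value=142.4 s

Throughput in SI: Q_s = 293.7 kg/h ÷ 3600 s/h = 0.0815833 kg/s
t_res = M / Q_s = 11.62 ÷ 0.0815833 = 142.431 s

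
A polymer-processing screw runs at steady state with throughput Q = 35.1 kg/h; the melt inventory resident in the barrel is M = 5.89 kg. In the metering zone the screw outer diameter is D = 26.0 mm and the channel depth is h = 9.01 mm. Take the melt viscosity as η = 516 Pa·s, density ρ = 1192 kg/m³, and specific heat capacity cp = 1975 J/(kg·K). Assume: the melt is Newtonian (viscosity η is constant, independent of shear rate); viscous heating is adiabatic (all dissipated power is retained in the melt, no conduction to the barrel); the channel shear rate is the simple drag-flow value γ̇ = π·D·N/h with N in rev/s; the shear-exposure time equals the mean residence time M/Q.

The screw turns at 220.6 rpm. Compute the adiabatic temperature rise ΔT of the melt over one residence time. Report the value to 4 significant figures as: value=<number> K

value=147.1 K

Convert throughput: Q = 35.1 kg/h = 35.1/3600 = 0.00975 kg/s
t_res = M / Q_s = 5.89 / 0.00975 = 604.103 s
Geometry in metres: D = 26.0 mm → 0.026 m, h = 9.01 mm → 0.00901 m; screw speed N = 220.6 rpm = 3.67667 rev/s
Shear rate: γ̇ = πDN/h = π·0.026·3.67667/0.00901 = 33.3313 s⁻¹
Adiabatic rise: ΔT = η γ̇² t_res / (ρ cp) = 516·(33.3313)²·604.103 / (1192·1975) = 147.103 K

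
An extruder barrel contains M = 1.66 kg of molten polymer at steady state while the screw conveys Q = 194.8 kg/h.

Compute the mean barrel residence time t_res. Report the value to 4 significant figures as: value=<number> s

value=30.68 s

Q_s = Q / 3600 = 194.8 / 3600 = 0.0541111 kg/s
t_res = M / Q_s = 1.66 / 0.0541111 = 30.6776 s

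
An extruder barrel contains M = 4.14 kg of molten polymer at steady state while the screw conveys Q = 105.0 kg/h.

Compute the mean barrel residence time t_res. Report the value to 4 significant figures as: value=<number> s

value=141.9 s

Q_s = Q / 3600 = 105.0 / 3600 = 0.0291667 kg/s
t_res = M / Q_s = 4.14 / 0.0291667 = 141.943 s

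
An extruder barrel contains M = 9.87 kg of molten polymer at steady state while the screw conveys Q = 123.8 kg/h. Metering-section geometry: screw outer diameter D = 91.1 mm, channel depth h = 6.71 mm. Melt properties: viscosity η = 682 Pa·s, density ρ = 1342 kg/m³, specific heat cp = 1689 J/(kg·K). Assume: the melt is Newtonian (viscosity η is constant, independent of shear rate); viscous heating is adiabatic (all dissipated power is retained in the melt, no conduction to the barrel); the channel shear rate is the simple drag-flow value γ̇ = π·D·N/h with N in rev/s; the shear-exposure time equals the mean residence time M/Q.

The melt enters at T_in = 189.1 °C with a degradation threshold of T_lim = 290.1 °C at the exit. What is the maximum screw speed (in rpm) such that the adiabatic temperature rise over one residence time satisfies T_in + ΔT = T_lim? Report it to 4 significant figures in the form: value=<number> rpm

value=48.11 rpm

Throughput in SI: Q_s = 123.8 kg/h ÷ 3600 s/h = 0.0343889 kg/s
Mean residence time: t_res = M/Q_s = 9.87 kg / 0.0343889 kg/s = 287.011 s
Geometry in SI: D = 91.1 mm → 0.0911 m, h = 6.71 mm → 0.00671 m
Allowable rise: ΔT_a = T_lim − T_in = 290.1 − 189.1 = 101 K
Invert ΔT = ηγ̇²t_res/(ρcp) for γ̇: γ̇_max² = ΔT_a ρ cp / (η t_res) = 101·1342·1689 / (682·287.011) = 1169.55 s⁻²
γ̇_max = √1169.55 = 34.1987 s⁻¹
N_max = γ̇_max h / (πD) = 34.1987·0.00671/(π·0.0911) = 0.801797 rev/s → ×60 = 48.1078 rpm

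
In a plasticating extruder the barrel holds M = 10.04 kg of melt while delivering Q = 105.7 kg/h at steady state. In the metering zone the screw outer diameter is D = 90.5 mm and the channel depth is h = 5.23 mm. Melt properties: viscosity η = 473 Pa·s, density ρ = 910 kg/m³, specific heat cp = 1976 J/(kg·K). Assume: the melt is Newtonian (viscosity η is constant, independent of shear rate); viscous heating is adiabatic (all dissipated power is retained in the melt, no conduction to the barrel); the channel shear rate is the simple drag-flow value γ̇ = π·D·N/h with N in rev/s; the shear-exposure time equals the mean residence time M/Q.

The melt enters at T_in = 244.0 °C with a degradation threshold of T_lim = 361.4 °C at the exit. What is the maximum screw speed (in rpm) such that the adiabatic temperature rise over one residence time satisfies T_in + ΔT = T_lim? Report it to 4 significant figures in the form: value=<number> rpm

Convert throughput: Q = 105.7 kg/h = 105.7/3600 = 0.0293611 kg/s
t_res = M / Q_s = 10.04 ÷ 0.0293611 = 341.949 s
Geometry in SI: D = 90.5 mm → 0.0905 m, h = 5.23 mm → 0.00523 m
Allowable rise: ΔT_a = T_lim − T_in = 361.4 − 244.0 = 117.4 K
γ̇_max² = ΔT_a·ρ·cp/(η·t_res) = 117.4·910·1976/(473·341.949) = 1305.19 s⁻²
γ̇_max = √1305.19 = 36.1274 s⁻¹
N_max = γ̇_max·h / (π·D) = 36.1274 · 0.00523 / (π · 0.0905) = 0.664569 rev/s = 39.8742 rpm

value=39.87 rpm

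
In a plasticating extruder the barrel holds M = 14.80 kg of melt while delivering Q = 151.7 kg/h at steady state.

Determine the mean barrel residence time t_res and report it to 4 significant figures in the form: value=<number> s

Throughput in SI: Q_s = 151.7 kg/h ÷ 3600 s/h = 0.0421389 kg/s
Mean residence time: t_res = M/Q_s = 14.80 kg / 0.0421389 kg/s = 351.22 s

value=351.2 s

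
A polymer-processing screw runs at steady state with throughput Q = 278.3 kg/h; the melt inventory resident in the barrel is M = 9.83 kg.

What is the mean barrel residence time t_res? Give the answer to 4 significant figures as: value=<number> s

Throughput in SI: Q_s = 278.3 kg/h ÷ 3600 s/h = 0.0773056 kg/s
t_res = M / Q_s = 9.83 / 0.0773056 = 127.158 s

value=127.2 s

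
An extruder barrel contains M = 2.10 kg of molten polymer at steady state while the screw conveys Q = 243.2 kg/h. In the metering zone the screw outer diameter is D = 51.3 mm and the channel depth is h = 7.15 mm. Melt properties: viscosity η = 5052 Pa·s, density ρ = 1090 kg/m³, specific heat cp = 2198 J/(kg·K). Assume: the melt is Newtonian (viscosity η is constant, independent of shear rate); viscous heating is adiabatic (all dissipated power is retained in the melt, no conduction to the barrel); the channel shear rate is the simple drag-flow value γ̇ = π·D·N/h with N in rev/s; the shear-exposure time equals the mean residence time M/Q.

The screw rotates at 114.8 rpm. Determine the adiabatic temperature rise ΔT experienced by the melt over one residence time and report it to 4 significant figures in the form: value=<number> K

Q_s = Q / 3600 = 243.2 / 3600 = 0.0675556 kg/s
t_res = M / Q_s = 2.10 ÷ 0.0675556 = 31.0855 s
Geometry in metres: D = 51.3 mm → 0.0513 m, h = 7.15 mm → 0.00715 m; screw speed N = 114.8 rpm = 1.91333 rev/s
Shear rate: γ̇ = πDN/h = π·0.0513·1.91333/0.00715 = 43.1273 s⁻¹
ΔT = η·γ̇²·t_res / (ρ·cp) = 5052 · (43.1273)² · 31.0855 / (1090 · 2198) = 121.919 K

value=121.9 K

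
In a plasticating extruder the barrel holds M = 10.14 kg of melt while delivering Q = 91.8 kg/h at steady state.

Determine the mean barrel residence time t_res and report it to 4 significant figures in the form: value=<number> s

value=397.6 s

Q_s = Q / 3600 = 91.8 / 3600 = 0.0255 kg/s
t_res = M / Q_s = 10.14 ÷ 0.0255 = 397.647 s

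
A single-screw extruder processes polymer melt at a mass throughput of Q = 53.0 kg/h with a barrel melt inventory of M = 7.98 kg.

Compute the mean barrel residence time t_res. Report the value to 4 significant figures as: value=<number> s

value=542.0 s

Convert throughput: Q = 53.0 kg/h = 53.0/3600 = 0.0147222 kg/s
t_res = M / Q_s = 7.98 ÷ 0.0147222 = 542.038 s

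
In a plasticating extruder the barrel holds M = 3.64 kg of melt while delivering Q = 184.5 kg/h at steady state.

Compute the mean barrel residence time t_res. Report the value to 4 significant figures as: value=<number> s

value=71.02 s

Q_s = Q / 3600 = 184.5 / 3600 = 0.05125 kg/s
Mean residence time: t_res = M/Q_s = 3.64 kg / 0.05125 kg/s = 71.0244 s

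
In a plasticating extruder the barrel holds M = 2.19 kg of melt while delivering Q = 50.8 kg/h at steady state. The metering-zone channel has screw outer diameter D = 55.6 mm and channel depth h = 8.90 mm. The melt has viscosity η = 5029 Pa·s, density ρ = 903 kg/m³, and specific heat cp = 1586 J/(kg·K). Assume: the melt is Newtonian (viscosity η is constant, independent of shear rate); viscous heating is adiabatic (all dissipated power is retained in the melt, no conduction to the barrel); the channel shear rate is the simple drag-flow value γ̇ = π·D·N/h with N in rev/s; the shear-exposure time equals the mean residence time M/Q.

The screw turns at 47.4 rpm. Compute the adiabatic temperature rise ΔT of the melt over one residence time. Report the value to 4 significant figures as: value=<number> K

Throughput in SI: Q_s = 50.8 kg/h ÷ 3600 s/h = 0.0141111 kg/s
t_res = M / Q_s = 2.19 / 0.0141111 = 155.197 s
Convert to SI: D = 0.0556 m, h = 0.0089 m, N = 47.4/60 = 0.79 rev/s
γ̇ = π D N / h = (π)(0.0556)(0.79) / 0.0089 = 15.5046 s⁻¹
Adiabatic rise: ΔT = η γ̇² t_res / (ρ cp) = 5029·(15.5046)²·155.197 / (903·1586) = 131.008 K

value=131.0 K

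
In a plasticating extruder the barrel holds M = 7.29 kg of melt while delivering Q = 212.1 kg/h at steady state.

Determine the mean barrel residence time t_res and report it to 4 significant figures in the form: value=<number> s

Throughput in SI: Q_s = 212.1 kg/h ÷ 3600 s/h = 0.0589167 kg/s
t_res = M / Q_s = 7.29 / 0.0589167 = 123.734 s

value=123.7 s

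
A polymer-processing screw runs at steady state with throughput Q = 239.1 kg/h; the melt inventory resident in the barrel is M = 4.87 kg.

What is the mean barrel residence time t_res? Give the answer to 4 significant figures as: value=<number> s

value=73.32 s

Throughput in SI: Q_s = 239.1 kg/h ÷ 3600 s/h = 0.0664167 kg/s
Mean residence time: t_res = M/Q_s = 4.87 kg / 0.0664167 kg/s = 73.325 s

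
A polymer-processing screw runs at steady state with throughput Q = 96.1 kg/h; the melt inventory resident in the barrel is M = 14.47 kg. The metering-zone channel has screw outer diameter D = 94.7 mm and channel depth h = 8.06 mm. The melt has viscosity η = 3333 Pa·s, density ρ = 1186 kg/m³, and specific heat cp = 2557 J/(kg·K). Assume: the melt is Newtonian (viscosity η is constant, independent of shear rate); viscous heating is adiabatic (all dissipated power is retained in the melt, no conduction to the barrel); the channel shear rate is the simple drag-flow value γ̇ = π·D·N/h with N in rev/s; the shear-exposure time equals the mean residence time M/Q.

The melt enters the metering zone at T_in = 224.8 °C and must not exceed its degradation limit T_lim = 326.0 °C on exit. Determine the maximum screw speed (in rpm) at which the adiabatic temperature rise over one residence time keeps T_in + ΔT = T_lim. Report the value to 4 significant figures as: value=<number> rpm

value=21.19 rpm

Q_s = Q / 3600 = 96.1 / 3600 = 0.0266944 kg/s
Mean residence time: t_res = M/Q_s = 14.47 kg / 0.0266944 kg/s = 542.06 s
Geometry in SI: D = 94.7 mm → 0.0947 m, h = 8.06 mm → 0.00806 m
Allowable rise: ΔT_a = T_lim − T_in = 326.0 − 224.8 = 101.2 K
γ̇_max² = ΔT_a·ρ·cp/(η·t_res) = 101.2·1186·2557/(3333·542.06) = 169.869 s⁻²
γ̇_max = sqrt(169.869) = 13.0334 s⁻¹
N_max = γ̇_max·h / (π·D) = 13.0334 · 0.00806 / (π · 0.0947) = 0.353095 rev/s = 21.1857 rpm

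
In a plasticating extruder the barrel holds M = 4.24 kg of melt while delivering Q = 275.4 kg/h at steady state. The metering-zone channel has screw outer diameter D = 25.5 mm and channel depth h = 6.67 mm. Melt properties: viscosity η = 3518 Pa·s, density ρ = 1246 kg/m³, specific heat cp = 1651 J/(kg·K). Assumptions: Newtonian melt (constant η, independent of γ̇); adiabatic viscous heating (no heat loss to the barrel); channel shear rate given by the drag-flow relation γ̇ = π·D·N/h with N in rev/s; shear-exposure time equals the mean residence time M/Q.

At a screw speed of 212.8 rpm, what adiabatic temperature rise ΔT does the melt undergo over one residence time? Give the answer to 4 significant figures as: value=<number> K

Q_s = Q / 3600 = 275.4 / 3600 = 0.0765 kg/s
Mean residence time: t_res = M/Q_s = 4.24 kg / 0.0765 kg/s = 55.4248 s
D = 25.5 mm = 0.0255 m;  h = 6.67 mm = 0.00667 m;  N = 212.8 rpm / 60 = 3.54667 rev/s
γ̇ = π·D·N / h = π · 0.0255 · 3.54667 / 0.00667 = 42.5975 s⁻¹
ΔT = η·γ̇²·t_res/(ρ·cp) = [3518 × 42.5975² × 55.4248] / [1246 × 1651] = 171.99 K

value=172.0 K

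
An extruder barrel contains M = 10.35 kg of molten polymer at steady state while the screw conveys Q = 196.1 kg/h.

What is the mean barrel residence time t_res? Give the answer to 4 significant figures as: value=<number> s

value=190.0 s

Convert throughput: Q = 196.1 kg/h = 196.1/3600 = 0.0544722 kg/s
t_res = M / Q_s = 10.35 / 0.0544722 = 190.005 s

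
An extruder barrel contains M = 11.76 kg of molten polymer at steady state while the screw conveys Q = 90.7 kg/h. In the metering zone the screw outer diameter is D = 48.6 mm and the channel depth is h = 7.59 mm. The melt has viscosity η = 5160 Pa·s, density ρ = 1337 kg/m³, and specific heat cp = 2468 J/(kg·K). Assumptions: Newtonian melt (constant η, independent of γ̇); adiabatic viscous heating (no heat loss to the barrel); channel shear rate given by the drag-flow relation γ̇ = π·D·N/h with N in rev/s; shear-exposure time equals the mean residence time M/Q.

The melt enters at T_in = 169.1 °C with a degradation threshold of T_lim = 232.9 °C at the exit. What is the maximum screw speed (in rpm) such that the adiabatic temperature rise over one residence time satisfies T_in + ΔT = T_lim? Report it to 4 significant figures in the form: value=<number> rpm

Convert throughput: Q = 90.7 kg/h = 90.7/3600 = 0.0251944 kg/s
Mean residence time: t_res = M/Q_s = 11.76 kg / 0.0251944 kg/s = 466.77 s
Convert to metres: D = 0.0486 m, h = 0.00759 m
ΔT_a = T_lim − T_in = 232.9 °C − 169.1 °C = 63.8 K
γ̇_max² = ΔT_a·ρ·cp/(η·t_res) = 63.8·1337·2468/(5160·466.77) = 87.4068 s⁻²
Take the square root: γ̇_max = √(87.4068) = 9.34916 s⁻¹
N_max = γ̇_max h / (πD) = 9.34916·0.00759/(π·0.0486) = 0.464759 rev/s → ×60 = 27.8856 rpm

value=27.89 rpm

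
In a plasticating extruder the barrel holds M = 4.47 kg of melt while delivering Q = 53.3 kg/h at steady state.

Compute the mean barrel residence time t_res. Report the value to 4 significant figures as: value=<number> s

value=301.9 s

Convert throughput: Q = 53.3 kg/h = 53.3/3600 = 0.0148056 kg/s
t_res = M / Q_s = 4.47 / 0.0148056 = 301.914 s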